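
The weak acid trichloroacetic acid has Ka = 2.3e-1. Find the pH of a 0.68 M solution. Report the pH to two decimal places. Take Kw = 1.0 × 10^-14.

pH = 0.53

Cl3CCOOH ⇌ Cl3CCOO- + H+
From the ICE table, Ka = [H+]²/(0.68 − [H+]) = 2.3 × 10^-1.
Here C₀/Ka ≈ 2.96, so the small-[H+] approximation fails. Use the quadratic:
[H+] = [−0.23 + √(0.23² + 0.626)]/2 = 2.97 × 10^-1 M
pH = −log(2.97 × 10^-1) = 0.53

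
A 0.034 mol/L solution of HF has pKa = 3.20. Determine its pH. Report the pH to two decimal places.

HF ⇌ F- + H+
Ka = 10^(−3.20) = 6.31 × 10^-4
From the ICE table, Ka = [H+]²/(0.034 − [H+]) = 6.31 × 10^-4.
The 5% rule fails; solving [H+]² + Ka·[H+] − Ka·C₀ = 0 exactly:
[H+] = [−0.000631 + √(0.000631² + 8.58e-05)]/2 = 4.33 × 10^-3 M
pH = −log(4.33 × 10^-3) = 2.36

pH = 2.36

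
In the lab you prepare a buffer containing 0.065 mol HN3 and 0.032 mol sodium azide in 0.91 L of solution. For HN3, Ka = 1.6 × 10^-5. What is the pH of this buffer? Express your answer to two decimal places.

pKa = −log(1.6 × 10^-5) = 4.796
pH = pKa + log([A⁻]/[HA]) = 4.796 + log(0.032/0.065)
pH = 4.796 + (-0.308) = 4.49

pH = 4.49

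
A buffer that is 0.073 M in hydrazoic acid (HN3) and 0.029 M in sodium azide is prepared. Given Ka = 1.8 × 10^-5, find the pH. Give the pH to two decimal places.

pH = 4.34

pKa = −log(1.8 × 10^-5) = 4.745
Using pH = pKa + log([base]/[acid]) with [base]/[acid] = 0.029/0.073:
pH = 4.745 + (-0.401) = 4.34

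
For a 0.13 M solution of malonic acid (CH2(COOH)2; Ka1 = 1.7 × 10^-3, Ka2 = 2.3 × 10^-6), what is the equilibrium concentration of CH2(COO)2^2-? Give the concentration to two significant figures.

2.3 × 10^-6 M

First ionization gives [H+] ≈ [CH2(COOH)COO-] = 1.40 × 10^-2 M.
Second step: Ka2 = [H+][CH2(COO)2^2-]/[CH2(COOH)COO-] ≈ [CH2(COO)2^2-] (since [H+] ≈ [CH2(COOH)COO-]).
So [CH2(COO)2^2-] ≈ Ka2.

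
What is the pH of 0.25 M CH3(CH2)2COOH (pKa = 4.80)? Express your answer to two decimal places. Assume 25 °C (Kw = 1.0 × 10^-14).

CH3(CH2)2COOH ⇌ CH3(CH2)2COO- + H+
Ka = 10^(−4.80) = 1.58 × 10^-5
Ka = [H+]²/(0.25 − [H+]) = 1.58 × 10^-5
Since Ka ≪ C₀, [H+] ≈ √(Ka·C₀) = 1.99 × 10^-3 M.
([H+]/C₀ = 0.79% < 5%, so the approximation holds.)
pH = −log[H+] = −log(1.99 × 10^-3) = 2.70

pH = 2.70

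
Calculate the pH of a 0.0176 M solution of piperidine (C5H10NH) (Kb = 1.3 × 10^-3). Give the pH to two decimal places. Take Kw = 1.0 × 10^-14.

pH = 11.62

C5H10NH + H2O ⇌ C5H10NH2+ + OH-
Kb = [OH-]²/(0.0176 − [OH-]) = 1.3 × 10^-3
The 5% rule fails; solving [OH-]² + Kb·[OH-] − Kb·C₀ = 0 exactly:
[OH-] = [−0.0013 + √(0.0013² + 9.15e-05)]/2 = 4.18 × 10^-3 M
pOH = −log(4.18 × 10^-3) = 2.38; pH = 14.00 − 2.38 = 11.62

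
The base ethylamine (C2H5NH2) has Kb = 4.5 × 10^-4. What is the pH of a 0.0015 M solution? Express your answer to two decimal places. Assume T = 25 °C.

pH = 10.80

C2H5NH2 + H2O ⇌ C2H5NH3+ + OH-
Kb = x²/(0.0015 − x) = 4.5 × 10^-4
Here C₀/Kb ≈ 3.33, so the small-x approximation fails. Use the quadratic:
x = [−0.00045 + √(0.00045² + 2.7e-06)]/2 = 6.27 × 10^-4 M
pOH = 3.20, so pH = 14.00 − pOH = 10.80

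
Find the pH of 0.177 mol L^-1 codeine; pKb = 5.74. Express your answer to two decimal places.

C18H21NO3 + H2O ⇌ C18H22NO3+ + OH-
Kb = 10^(−5.74) = 1.82 × 10^-6
Kb = x²/(0.177 − x) = 1.82 × 10^-6
Neglecting x in the denominator: x = √(1.82 × 10^-6 × 0.177) = 5.68 × 10^-4 M
Check: 0.32% ionized — well under 5%, approximation valid.
pOH = 3.25, so pH = 14.00 − pOH = 10.75

pH = 10.75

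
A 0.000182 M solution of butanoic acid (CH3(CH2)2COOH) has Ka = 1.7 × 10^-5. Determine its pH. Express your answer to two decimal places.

CH3(CH2)2COOH ⇌ CH3(CH2)2COO- + H+
From the ICE table, Ka = x²/(0.000182 − x) = 1.7 × 10^-5.
The 5% rule fails; solving x² + Ka·x − Ka·C₀ = 0 exactly:
x = (−Ka + √(Ka² + 4·Ka·C₀))/2 = 4.78 × 10^-5 M
pH = −log(4.78 × 10^-5) = 4.32

pH = 4.32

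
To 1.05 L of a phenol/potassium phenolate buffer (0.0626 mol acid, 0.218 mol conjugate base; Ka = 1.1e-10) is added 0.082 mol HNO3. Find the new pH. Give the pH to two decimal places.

After neutralization: n(C6H5OH) = 0.145 mol, n(C6H5O-) = 0.136 mol.
pKa = −log(1.1 × 10^-10) = 9.959
pH = pKa + log([A⁻]/[HA]) = 9.959 + log(0.136/0.145) = 9.959 -0.028

pH = 9.93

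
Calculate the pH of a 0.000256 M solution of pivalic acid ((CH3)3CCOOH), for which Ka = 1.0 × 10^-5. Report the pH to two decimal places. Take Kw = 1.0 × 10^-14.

pH = 4.34

(CH3)3CCOOH ⇌ (CH3)3CCOO- + H+
From the ICE table, Ka = [H+]²/(0.000256 − [H+]) = 1.0 × 10^-5.
[H+] is not negligible relative to C₀; solve [H+]² + 1e-05·[H+] − 2.56e-09 = 0.
[H+] = (−Ka + √(Ka² + 4·Ka·C₀))/2 = 4.58 × 10^-5 M
pH = −log[H+] = −log(4.58 × 10^-5) = 4.34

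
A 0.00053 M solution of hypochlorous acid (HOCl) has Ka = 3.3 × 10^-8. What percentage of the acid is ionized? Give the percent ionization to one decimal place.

HOCl ⇌ OCl- + H+; let x = [H+] at equilibrium.
x ≈ √(Ka·C₀) = √(3.3 × 10^-8 × 0.00053) = 4.18 × 10^-6 M
Fraction ionized = 4.18 × 10^-6 / 0.00053 = 0.0079 → 0.8%

0.8%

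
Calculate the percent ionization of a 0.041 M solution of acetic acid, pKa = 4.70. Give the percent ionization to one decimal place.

CH3COOH ⇌ CH3COO- + H+; let x = [H+] at equilibrium.
Ka = 10^(−4.70) = 2.00 × 10^-5
x ≈ √(Ka·C₀) = √(2.00 × 10^-5 × 0.041) = 9.06 × 10^-4 M
% ionization = x/C₀ × 100% = 9.06 × 10^-4/0.041 × 100% = 2.2%

2.2%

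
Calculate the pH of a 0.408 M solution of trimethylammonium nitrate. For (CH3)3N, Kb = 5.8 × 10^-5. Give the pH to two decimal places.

pH = 5.08

(CH3)3NH+ is the conjugate acid of the weak base (CH3)3N.
Ka = Kw/Kb = 1.0×10^-14 / 5.8 × 10^-5 = 1.72 × 10^-10
Ka = x²/(0.408 − x) = 1.72 × 10^-10
Neglecting x in the denominator: x = √(1.72 × 10^-10 × 0.408) = 8.38 × 10^-6 M
(x/C₀ = 0.0021% < 5%, so the approximation holds.)
pH = −log(8.38 × 10^-6) = 5.08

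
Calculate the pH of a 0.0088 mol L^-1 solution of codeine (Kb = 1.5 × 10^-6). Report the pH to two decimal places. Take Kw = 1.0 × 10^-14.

pH = 10.06

C18H21NO3 + H2O ⇌ C18H22NO3+ + OH-
Kb = [OH-]²/(0.0088 − [OH-]) = 1.5 × 10^-6
Since Kb ≪ C₀, [OH-] ≈ √(Kb·C₀) = 1.15 × 10^-4 M.
Check: 1.3% ionized — well under 5%, approximation valid.
pOH = −log(1.15 × 10^-4) = 3.94; pH = 14.00 − 3.94 = 10.06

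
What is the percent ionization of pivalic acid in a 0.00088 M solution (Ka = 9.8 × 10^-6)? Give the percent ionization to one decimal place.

(CH3)3CCOOH ⇌ (CH3)3CCOO- + H+; let x = [H+] at equilibrium.
Solve x² + 9.8e-06x − 8.62e-09 = 0 → x = 8.81 × 10^-5 M
Fraction ionized = 8.81 × 10^-5 / 0.00088 = 0.1001 → 10.0%

10.0%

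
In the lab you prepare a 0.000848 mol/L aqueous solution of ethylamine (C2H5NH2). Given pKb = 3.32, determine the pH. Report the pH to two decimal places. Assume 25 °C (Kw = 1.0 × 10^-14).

pH = 10.64

C2H5NH2 + H2O ⇌ C2H5NH3+ + OH-
Kb = 10^(−3.32) = 4.79 × 10^-4
Kb = [OH-]²/(0.000848 − [OH-]) = 4.79 × 10^-4
Here C₀/Kb ≈ 1.77, so the small-[OH-] approximation fails. Use the quadratic:
[OH-] = (−Kb + √(Kb² + 4·Kb·C₀))/2 = 4.41 × 10^-4 M
pOH = −log(4.41 × 10^-4) = 3.36; pH = 14.00 − 3.36 = 10.64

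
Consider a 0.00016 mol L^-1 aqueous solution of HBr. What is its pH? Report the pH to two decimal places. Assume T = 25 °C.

pH = 3.80

HBr is a strong acid and dissociates completely, so [H+] = 0.00016 M.
pH = -log(0.00016) = 3.80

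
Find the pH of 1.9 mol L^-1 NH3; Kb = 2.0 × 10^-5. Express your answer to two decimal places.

NH3 + H2O ⇌ NH4+ + OH-
From the ICE table, Kb = [OH-]²/(1.9 − [OH-]) = 2.0 × 10^-5.
Since Kb ≪ C₀, [OH-] ≈ √(Kb·C₀) = 6.16 × 10^-3 M.
Check: 0.32% ionized — well under 5%, approximation valid.
pOH = −log(6.16 × 10^-3) = 2.21; pH = 14.00 − 2.21 = 11.79

pH = 11.79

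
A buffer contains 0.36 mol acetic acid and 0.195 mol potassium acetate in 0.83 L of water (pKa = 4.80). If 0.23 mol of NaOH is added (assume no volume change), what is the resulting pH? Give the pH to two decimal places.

After neutralization: n(CH3COOH) = 0.13 mol, n(CH3COO-) = 0.425 mol.
pH = pKa + log([A⁻]/[HA]) = 4.80 + log(0.425/0.13) = 4.80 +0.514

pH = 5.31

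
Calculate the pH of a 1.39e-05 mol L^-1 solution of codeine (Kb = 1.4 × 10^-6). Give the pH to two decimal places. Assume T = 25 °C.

C18H21NO3 + H2O ⇌ C18H22NO3+ + OH-
From the ICE table, Kb = [OH-]²/(1.39e-05 − [OH-]) = 1.4 × 10^-6.
The 5% rule fails; solving [OH-]² + Kb·[OH-] − Kb·C₀ = 0 exactly:
[OH-] = [−1.4e-06 + √(1.4e-06² + 7.78e-11)]/2 = 3.77 × 10^-6 M
pOH = −log(3.77 × 10^-6) = 5.42; pH = 14.00 − 5.42 = 8.58

pH = 8.58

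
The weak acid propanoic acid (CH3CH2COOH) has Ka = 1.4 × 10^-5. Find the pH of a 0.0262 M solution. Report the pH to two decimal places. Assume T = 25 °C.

pH = 3.22

CH3CH2COOH ⇌ CH3CH2COO- + H+
Ka = [H+]²/(0.0262 − [H+]) = 1.4 × 10^-5
Assume [H+] ≪ 0.0262: [H+] ≈ √(1.4 × 10^-5 × 0.0262) = 6.06 × 10^-4 M
Check: 2.3% ionized — well under 5%, approximation valid.
pH = −log[H+] = −log(6.06 × 10^-4) = 3.22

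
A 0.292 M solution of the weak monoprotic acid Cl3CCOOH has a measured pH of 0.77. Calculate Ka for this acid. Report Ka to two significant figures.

[H+] = 10^(-0.77) = 1.70 × 10^-1 M
At equilibrium [HA] = 0.292 − 1.70 × 10^-1 = 1.22 × 10^-1 M
Ka = [H+][A-]/[HA] = (1.70 × 10^-1)² / 1.22 × 10^-1 = 2.4 × 10^-1

Ka = 2.4 × 10^-1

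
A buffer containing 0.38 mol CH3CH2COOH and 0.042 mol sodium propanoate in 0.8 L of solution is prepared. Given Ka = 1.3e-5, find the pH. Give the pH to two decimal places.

pH = 3.93

pKa = −log(1.3 × 10^-5) = 4.886
pH = pKa + log([A⁻]/[HA]) = 4.886 + log(0.042/0.38)
pH = 4.886 + (-0.957) = 3.93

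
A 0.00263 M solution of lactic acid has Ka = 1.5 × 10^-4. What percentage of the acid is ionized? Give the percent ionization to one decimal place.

21.2%

CH3CH(OH)COOH ⇌ CH3CH(OH)COO- + H+; let x = [H+] at equilibrium.
Solve x² + 0.00015x − 3.94e-07 = 0 → x = 5.58 × 10^-4 M
% ionization = x/C₀ × 100% = 5.58 × 10^-4/0.00263 × 100% = 21.2%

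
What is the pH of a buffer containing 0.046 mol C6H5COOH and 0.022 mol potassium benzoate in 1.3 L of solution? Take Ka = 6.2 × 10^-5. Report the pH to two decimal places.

pH = 3.89

pKa = −log(6.2 × 10^-5) = 4.208
Using pH = pKa + log([base]/[acid]) with [base]/[acid] = 0.022/0.046:
pH = 4.208 + (-0.320) = 3.89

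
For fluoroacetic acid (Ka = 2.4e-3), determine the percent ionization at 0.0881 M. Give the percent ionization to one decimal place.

FCH2COOH ⇌ FCH2COO- + H+; let x = [H+] at equilibrium.
Ka = x²/(C₀ − x); solving the quadratic gives x = 1.34 × 10^-2 M.
% ionization = x/C₀ × 100% = 1.34 × 10^-2/0.0881 × 100% = 15.2%

15.2%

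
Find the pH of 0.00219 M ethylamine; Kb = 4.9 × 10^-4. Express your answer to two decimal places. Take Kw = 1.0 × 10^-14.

C2H5NH2 + H2O ⇌ C2H5NH3+ + OH-
From the ICE table, Kb = x²/(0.00219 − x) = 4.9 × 10^-4.
The 5% rule fails; solving x² + Kb·x − Kb·C₀ = 0 exactly:
x = (−Kb + √(Kb² + 4·Kb·C₀))/2 = 8.19 × 10^-4 M
pOH = −log(8.19 × 10^-4) = 3.09; pH = 14.00 − 3.09 = 10.91

pH = 10.91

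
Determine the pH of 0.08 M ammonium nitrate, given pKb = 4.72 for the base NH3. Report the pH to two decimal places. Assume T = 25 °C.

NH4+ is the conjugate acid of the weak base NH3.
Kb = 10^(−4.72) = 1.91 × 10^-5
Ka = Kw/Kb = 1.0×10^-14 / 1.91 × 10^-5 = 5.24 × 10^-10
Ka = x²/(0.08 − x) = 5.24 × 10^-10
Neglecting x in the denominator: x = √(5.24 × 10^-10 × 0.08) = 6.47 × 10^-6 M
pH = −log[H+] = −log(6.47 × 10^-6) = 5.19

pH = 5.19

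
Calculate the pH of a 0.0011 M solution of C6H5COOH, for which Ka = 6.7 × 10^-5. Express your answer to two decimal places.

C6H5COOH ⇌ C6H5COO- + H+
Ka = [H+]²/(0.0011 − [H+]) = 6.7 × 10^-5
Here C₀/Ka ≈ 16.4, so the small-[H+] approximation fails. Use the quadratic:
[H+] = [−6.7e-05 + √(6.7e-05² + 2.95e-07)]/2 = 2.40 × 10^-4 M
pH = −log[H+] = −log(2.40 × 10^-4) = 3.62

pH = 3.62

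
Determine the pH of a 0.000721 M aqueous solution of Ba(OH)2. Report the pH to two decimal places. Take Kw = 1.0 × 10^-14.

pH = 11.16

Ba(OH)2 is a strong base (each formula unit releases 2 OH-); [OH-] = 0.00144 M.
pOH = -log(0.00144) = 2.84
pH = 14.00 - 2.84 = 11.16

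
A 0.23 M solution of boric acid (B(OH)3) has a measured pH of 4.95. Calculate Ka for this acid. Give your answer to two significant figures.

[H+] = 10^(-4.95) = 1.12 × 10^-5 M
At equilibrium [HA] = 0.23 − 1.12 × 10^-5 = 2.30 × 10^-1 M
Ka = [H+][A-]/[HA] = (1.12 × 10^-5)² / 2.30 × 10^-1 = 5.5 × 10^-10

Ka = 5.5 × 10^-10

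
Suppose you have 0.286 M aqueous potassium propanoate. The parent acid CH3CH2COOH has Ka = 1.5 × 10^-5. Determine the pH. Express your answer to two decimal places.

CH3CH2COO- is the conjugate base of the weak acid CH3CH2COOH.
Kb = Kw/Ka = 1.0×10^-14 / 1.5 × 10^-5 = 6.67 × 10^-10
From the ICE table, Kb = [OH-]²/(0.286 − [OH-]) = 6.67 × 10^-10.
Neglecting [OH-] in the denominator: [OH-] = √(6.67 × 10^-10 × 0.286) = 1.38 × 10^-5 M
Check: 0.0048% ionized — well under 5%, approximation valid.
pOH = −log(1.38 × 10^-5) = 4.86; pH = 14.00 − 4.86 = 9.14

pH = 9.14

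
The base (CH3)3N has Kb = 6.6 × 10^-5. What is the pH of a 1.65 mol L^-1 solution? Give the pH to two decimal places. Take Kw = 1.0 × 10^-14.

pH = 12.02

(CH3)3N + H2O ⇌ (CH3)3NH+ + OH-
Kb = x²/(1.65 − x) = 6.6 × 10^-5
Assume x ≪ 1.65: x ≈ √(6.6 × 10^-5 × 1.65) = 1.04 × 10^-2 M
Check: 0.63% ionized — well under 5%, approximation valid.
pOH = 1.98, so pH = 14.00 − pOH = 12.02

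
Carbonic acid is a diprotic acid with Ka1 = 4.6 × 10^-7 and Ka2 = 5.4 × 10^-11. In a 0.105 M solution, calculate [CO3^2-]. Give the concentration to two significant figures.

First ionization gives [H+] ≈ [HCO3-] = 2.20 × 10^-4 M.
Second step: Ka2 = [H+][CO3^2-]/[HCO3-] ≈ [CO3^2-] (since [H+] ≈ [HCO3-]).
So [CO3^2-] ≈ Ka2.

5.4 × 10^-11 M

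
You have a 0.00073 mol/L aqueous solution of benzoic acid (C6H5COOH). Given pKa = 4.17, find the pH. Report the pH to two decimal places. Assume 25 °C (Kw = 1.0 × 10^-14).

pH = 3.72

C6H5COOH ⇌ C6H5COO- + H+
Ka = 10^(−4.17) = 6.76 × 10^-5
Ka = x²/(0.00073 − x) = 6.76 × 10^-5
x is not negligible relative to C₀; solve x² + 6.76e-05·x − 4.93e-08 = 0.
x = (−Ka + √(Ka² + 4·Ka·C₀))/2 = 1.91 × 10^-4 M
pH = −log[H+] = −log(1.91 × 10^-4) = 3.72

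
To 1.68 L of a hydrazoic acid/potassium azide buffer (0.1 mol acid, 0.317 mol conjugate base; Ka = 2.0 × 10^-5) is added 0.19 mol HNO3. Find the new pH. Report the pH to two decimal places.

pH = 4.34

After neutralization: n(HN3) = 0.29 mol, n(N3-) = 0.127 mol.
pKa = −log(2.0 × 10^-5) = 4.699
pH = pKa + log([A⁻]/[HA]) = 4.699 + log(0.127/0.29) = 4.699 -0.359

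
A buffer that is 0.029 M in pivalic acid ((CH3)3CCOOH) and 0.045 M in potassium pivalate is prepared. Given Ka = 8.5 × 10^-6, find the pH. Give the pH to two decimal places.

pKa = −log(8.5 × 10^-6) = 5.071
pH = pKa + log([A⁻]/[HA]) = 5.071 + log(0.045/0.029)
pH = 5.071 + (+0.191) = 5.26

pH = 5.26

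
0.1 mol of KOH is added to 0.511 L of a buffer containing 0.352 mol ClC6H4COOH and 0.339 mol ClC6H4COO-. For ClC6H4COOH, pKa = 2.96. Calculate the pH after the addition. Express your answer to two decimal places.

pH = 3.20

After neutralization: n(ClC6H4COOH) = 0.252 mol, n(ClC6H4COO-) = 0.439 mol.
pH = pKa + log([A⁻]/[HA]) = 2.96 + log(0.439/0.252) = 2.96 +0.241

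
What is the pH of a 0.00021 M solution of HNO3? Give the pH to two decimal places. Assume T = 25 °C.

HNO3 is a strong acid and dissociates completely, so [H+] = 0.00021 M.
pH = -log(0.00021) = 3.68

pH = 3.68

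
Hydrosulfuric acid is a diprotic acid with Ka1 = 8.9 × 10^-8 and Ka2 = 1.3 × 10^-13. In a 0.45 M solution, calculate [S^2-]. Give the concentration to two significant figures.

First ionization gives [H+] ≈ [HS-] = 2.00 × 10^-4 M.
Second step: Ka2 = [H+][S^2-]/[HS-] ≈ [S^2-] (since [H+] ≈ [HS-]).
So [S^2-] ≈ Ka2.

1.3 × 10^-13 M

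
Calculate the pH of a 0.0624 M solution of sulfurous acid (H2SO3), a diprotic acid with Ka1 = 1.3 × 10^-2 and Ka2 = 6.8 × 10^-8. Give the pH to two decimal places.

pH = 1.64

Ka1 ≫ Ka2, so treat the first dissociation as the only significant source of H+.
Ka1 = x²/(0.0624 − x) = 1.3 × 10^-2
Solving the quadratic: x = (−Ka1 + √(Ka1² + 4·Ka1·C₀))/2 = 2.27 × 10^-2 M
pH = −log(2.27 × 10^-2) = 1.64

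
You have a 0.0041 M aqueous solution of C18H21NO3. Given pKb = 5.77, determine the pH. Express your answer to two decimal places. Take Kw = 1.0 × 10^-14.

C18H21NO3 + H2O ⇌ C18H22NO3+ + OH-
Kb = 10^(−5.77) = 1.70 × 10^-6
Let x = [OH-] at equilibrium. Kb = x²/(0.0041 − x).
Assume x ≪ 0.0041: x ≈ √(1.70 × 10^-6 × 0.0041) = 8.35 × 10^-5 M
pOH = 4.08, so pH = 14.00 − pOH = 9.92

pH = 9.92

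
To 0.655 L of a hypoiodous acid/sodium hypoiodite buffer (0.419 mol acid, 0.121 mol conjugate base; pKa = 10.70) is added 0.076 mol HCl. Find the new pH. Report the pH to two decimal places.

Added H+ converts OI- to HOI: HOI → 0.495 mol, OI- → 0.045 mol.
Henderson–Hasselbalch with mole ratio 0.045/0.495: pH = 10.70 + (-1.041)

pH = 9.66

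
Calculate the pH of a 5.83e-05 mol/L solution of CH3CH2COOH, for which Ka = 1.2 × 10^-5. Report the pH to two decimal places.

CH3CH2COOH ⇌ CH3CH2COO- + H+
Ka = x²/(5.83e-05 − x) = 1.2 × 10^-5
x is not negligible relative to C₀; solve x² + 1.2e-05·x − 7e-10 = 0.
x = [−1.2e-05 + √(1.2e-05² + 2.8e-09)]/2 = 2.11 × 10^-5 M
pH = −log[H+] = −log(2.11 × 10^-5) = 4.68

pH = 4.68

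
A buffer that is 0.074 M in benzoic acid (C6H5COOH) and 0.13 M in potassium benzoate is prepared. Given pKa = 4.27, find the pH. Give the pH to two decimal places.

Using pH = pKa + log([base]/[acid]) with [base]/[acid] = 0.13/0.074:
pH = 4.27 + (+0.245) = 4.51

pH = 4.51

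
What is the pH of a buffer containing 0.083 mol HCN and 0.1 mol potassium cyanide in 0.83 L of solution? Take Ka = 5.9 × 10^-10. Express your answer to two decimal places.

pH = 9.31

pKa = −log(5.9 × 10^-10) = 9.229
pH = pKa + log([A⁻]/[HA]) = 9.229 + log(0.1/0.083)
pH = 9.229 + (+0.081) = 9.31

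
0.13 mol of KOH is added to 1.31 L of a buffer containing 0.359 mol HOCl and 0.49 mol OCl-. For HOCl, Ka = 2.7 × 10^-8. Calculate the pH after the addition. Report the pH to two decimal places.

pH = 8.00

After neutralization: n(HOCl) = 0.229 mol, n(OCl-) = 0.62 mol.
pKa = −log(2.7 × 10^-8) = 7.569
Henderson–Hasselbalch with mole ratio 0.62/0.229: pH = 7.569 + (+0.433)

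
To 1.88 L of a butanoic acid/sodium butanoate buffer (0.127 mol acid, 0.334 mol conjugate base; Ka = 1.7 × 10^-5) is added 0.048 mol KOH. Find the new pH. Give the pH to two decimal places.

After neutralization: n(CH3(CH2)2COOH) = 0.079 mol, n(CH3(CH2)2COO-) = 0.382 mol.
pKa = −log(1.7 × 10^-5) = 4.770
Henderson–Hasselbalch with mole ratio 0.382/0.079: pH = 4.770 + (+0.684)

pH = 5.45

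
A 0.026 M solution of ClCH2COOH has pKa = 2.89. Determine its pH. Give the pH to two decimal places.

ClCH2COOH ⇌ ClCH2COO- + H+
Ka = 10^(−2.89) = 1.29 × 10^-3
Ka = [H+]²/(0.026 − [H+]) = 1.29 × 10^-3
The 5% rule fails; solving [H+]² + Ka·[H+] − Ka·C₀ = 0 exactly:
[H+] = (−Ka + √(Ka² + 4·Ka·C₀))/2 = 5.18 × 10^-3 M
pH = −log[H+] = −log(5.18 × 10^-3) = 2.29

pH = 2.29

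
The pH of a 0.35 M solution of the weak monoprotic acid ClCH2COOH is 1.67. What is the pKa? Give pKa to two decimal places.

pKa = 2.86

[H+] = 10^(-1.67) = 2.14 × 10^-2 M
At equilibrium [HA] = 0.35 − 2.14 × 10^-2 = 3.29 × 10^-1 M
Ka = [H+][A-]/[HA] = (2.14 × 10^-2)² / 3.29 × 10^-1 = 1.39 × 10^-3
pKa = -log(1.39 × 10^-3) = 2.86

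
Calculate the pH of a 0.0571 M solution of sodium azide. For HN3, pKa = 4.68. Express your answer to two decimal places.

pH = 8.72

N3- is the conjugate base of the weak acid HN3.
Ka = 10^(−4.68) = 2.09 × 10^-5
Kb = Kw/Ka = 1.0×10^-14 / 2.09 × 10^-5 = 4.78 × 10^-10
From the ICE table, Kb = x²/(0.0571 − x) = 4.78 × 10^-10.
Assume x ≪ 0.0571: x ≈ √(4.78 × 10^-10 × 0.0571) = 5.22 × 10^-6 M
pOH = −log(5.22 × 10^-6) = 5.28; pH = 14.00 − 5.28 = 8.72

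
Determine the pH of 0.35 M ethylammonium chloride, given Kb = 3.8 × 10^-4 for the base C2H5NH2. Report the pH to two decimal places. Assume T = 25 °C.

pH = 5.52

C2H5NH3+ is the conjugate acid of the weak base C2H5NH2.
Ka = Kw/Kb = 1.0×10^-14 / 3.8 × 10^-4 = 2.63 × 10^-11
From the ICE table, Ka = [H+]²/(0.35 − [H+]) = 2.63 × 10^-11.
Assume [H+] ≪ 0.35: [H+] ≈ √(2.63 × 10^-11 × 0.35) = 3.03 × 10^-6 M
Check: 0.00087% ionized — well under 5%, approximation valid.
pH = −log[H+] = −log(3.03 × 10^-6) = 5.52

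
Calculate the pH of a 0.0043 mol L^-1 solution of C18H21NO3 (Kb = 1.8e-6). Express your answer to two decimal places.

pH = 9.94

C18H21NO3 + H2O ⇌ C18H22NO3+ + OH-
Let x = [OH-] at equilibrium. Kb = x²/(0.0043 − x).
Assume x ≪ 0.0043: x ≈ √(1.8 × 10^-6 × 0.0043) = 8.80 × 10^-5 M
pOH = 4.06, so pH = 14.00 − pOH = 9.94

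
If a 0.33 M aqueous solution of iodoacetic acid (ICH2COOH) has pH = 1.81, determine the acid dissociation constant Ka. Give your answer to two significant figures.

Ka = 7.6 × 10^-4

[H+] = 10^(-1.81) = 1.55 × 10^-2 M
At equilibrium [HA] = 0.33 − 1.55 × 10^-2 = 3.15 × 10^-1 M
Ka = [H+][A-]/[HA] = (1.55 × 10^-2)² / 3.15 × 10^-1 = 7.6 × 10^-4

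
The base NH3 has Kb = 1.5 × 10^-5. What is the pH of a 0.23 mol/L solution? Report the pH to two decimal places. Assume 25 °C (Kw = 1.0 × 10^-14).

NH3 + H2O ⇌ NH4+ + OH-
Kb = [OH-]²/(0.23 − [OH-]) = 1.5 × 10^-5
Neglecting [OH-] in the denominator: [OH-] = √(1.5 × 10^-5 × 0.23) = 1.86 × 10^-3 M
([OH-]/C₀ = 0.81% < 5%, so the approximation holds.)
pOH = 2.73, so pH = 14.00 − pOH = 11.27

pH = 11.27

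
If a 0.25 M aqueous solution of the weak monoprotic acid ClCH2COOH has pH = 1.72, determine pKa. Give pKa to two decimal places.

[H+] = 10^(-1.72) = 1.91 × 10^-2 M
At equilibrium [HA] = 0.25 − 1.91 × 10^-2 = 2.31 × 10^-1 M
Ka = [H+][A-]/[HA] = (1.91 × 10^-2)² / 2.31 × 10^-1 = 1.58 × 10^-3
pKa = -log(1.58 × 10^-3) = 2.80

pKa = 2.80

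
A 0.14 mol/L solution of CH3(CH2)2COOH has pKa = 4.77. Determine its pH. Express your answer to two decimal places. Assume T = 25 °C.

CH3(CH2)2COOH ⇌ CH3(CH2)2COO- + H+
Ka = 10^(−4.77) = 1.70 × 10^-5
Ka = x²/(0.14 − x) = 1.70 × 10^-5
Assume x ≪ 0.14: x ≈ √(1.70 × 10^-5 × 0.14) = 1.54 × 10^-3 M
(x/C₀ = 1.1% < 5%, so the approximation holds.)
pH = −log[H+] = −log(1.54 × 10^-3) = 2.81

pH = 2.81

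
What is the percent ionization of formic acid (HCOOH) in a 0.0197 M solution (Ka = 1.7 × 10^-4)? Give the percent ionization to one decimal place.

HCOOH ⇌ HCOO- + H+; let x = [H+] at equilibrium.
Solve x² + 0.00017x − 3.35e-06 = 0 → x = 1.75 × 10^-3 M
Fraction ionized = 1.75 × 10^-3 / 0.0197 = 0.0888 → 8.9%

8.9%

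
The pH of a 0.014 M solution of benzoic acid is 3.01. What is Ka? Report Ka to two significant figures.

[H+] = 10^(-3.01) = 9.77 × 10^-4 M
At equilibrium [HA] = 0.014 − 9.77 × 10^-4 = 1.30 × 10^-2 M
Ka = [H+][A-]/[HA] = (9.77 × 10^-4)² / 1.30 × 10^-2 = 7.3 × 10^-5

Ka = 7.3 × 10^-5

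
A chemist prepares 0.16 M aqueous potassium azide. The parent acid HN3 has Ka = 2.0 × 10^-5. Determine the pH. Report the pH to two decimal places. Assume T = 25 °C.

N3- is the conjugate base of the weak acid HN3.
Kb = Kw/Ka = 1.0×10^-14 / 2.0 × 10^-5 = 5.00 × 10^-10
Let x = [OH-] at equilibrium. Kb = x²/(0.16 − x).
Since Kb ≪ C₀, x ≈ √(Kb·C₀) = 8.94 × 10^-6 M.
Check: 0.0056% ionized — well under 5%, approximation valid.
pOH = 5.05, so pH = 14.00 − pOH = 8.95

pH = 8.95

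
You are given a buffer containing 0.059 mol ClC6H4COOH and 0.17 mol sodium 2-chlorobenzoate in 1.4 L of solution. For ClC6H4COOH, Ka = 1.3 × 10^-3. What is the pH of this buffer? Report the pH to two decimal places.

pH = 3.35

pKa = −log(1.3 × 10^-3) = 2.886
Henderson–Hasselbalch: pH = pKa + log([ClC6H4COO-]/[ClC6H4COOH]) = 2.886 + log(0.17/0.059)
pH = 2.886 + (+0.460) = 3.35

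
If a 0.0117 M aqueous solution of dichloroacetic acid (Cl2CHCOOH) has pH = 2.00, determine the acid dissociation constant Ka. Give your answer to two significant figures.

[H+] = 10^(-2.00) = 1.00 × 10^-2 M
At equilibrium [HA] = 0.0117 − 1.00 × 10^-2 = 1.70 × 10^-3 M
Ka = [H+][A-]/[HA] = (1.00 × 10^-2)² / 1.70 × 10^-3 = 5.9 × 10^-2

Ka = 5.9 × 10^-2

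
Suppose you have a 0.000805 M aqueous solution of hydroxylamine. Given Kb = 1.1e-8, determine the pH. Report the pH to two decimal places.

pH = 8.47

NH2OH + H2O ⇌ NH3OH+ + OH-
Kb = x²/(0.000805 − x) = 1.1 × 10^-8
Neglecting x in the denominator: x = √(1.1 × 10^-8 × 0.000805) = 2.98 × 10^-6 M
pOH = 5.53, so pH = 14.00 − pOH = 8.47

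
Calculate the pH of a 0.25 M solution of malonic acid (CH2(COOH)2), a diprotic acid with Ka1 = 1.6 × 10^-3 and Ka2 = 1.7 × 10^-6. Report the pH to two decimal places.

pH = 1.72

Ka1 ≫ Ka2, so treat the first dissociation as the only significant source of H+.
Ka1 = x²/(0.25 − x) = 1.6 × 10^-3
Solving the quadratic: x = (−Ka1 + √(Ka1² + 4·Ka1·C₀))/2 = 1.92 × 10^-2 M
pH = −log(1.92 × 10^-2) = 1.72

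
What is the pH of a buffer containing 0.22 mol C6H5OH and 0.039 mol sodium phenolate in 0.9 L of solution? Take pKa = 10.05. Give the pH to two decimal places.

pH = pKa + log([A⁻]/[HA]) = 10.05 + log(0.039/0.22)
pH = 10.05 + (-0.751) = 9.30

pH = 9.30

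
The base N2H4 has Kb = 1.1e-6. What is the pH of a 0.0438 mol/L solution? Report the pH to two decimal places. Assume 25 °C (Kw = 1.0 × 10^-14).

pH = 10.34

N2H4 + H2O ⇌ N2H5+ + OH-
Kb = [OH-]²/(0.0438 − [OH-]) = 1.1 × 10^-6
Since Kb ≪ C₀, [OH-] ≈ √(Kb·C₀) = 2.19 × 10^-4 M.
Check: 0.5% ionized — well under 5%, approximation valid.
pOH = −log(2.19 × 10^-4) = 3.66; pH = 14.00 − 3.66 = 10.34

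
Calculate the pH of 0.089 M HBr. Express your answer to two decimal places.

HBr is a strong acid and dissociates completely, so [H+] = 0.089 M.
pH = -log(0.089) = 1.05

pH = 1.05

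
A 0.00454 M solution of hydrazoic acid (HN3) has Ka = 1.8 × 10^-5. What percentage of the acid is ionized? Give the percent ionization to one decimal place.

HN3 ⇌ N3- + H+; let x = [H+] at equilibrium.
Ka = x²/(C₀ − x); solving the quadratic gives x = 2.77 × 10^-4 M.
Fraction ionized = 2.77 × 10^-4 / 0.00454 = 0.0610 → 6.1%

6.1%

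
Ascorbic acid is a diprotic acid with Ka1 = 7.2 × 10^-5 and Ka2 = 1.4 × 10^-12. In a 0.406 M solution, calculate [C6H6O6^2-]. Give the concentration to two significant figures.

1.4 × 10^-12 M

First ionization gives [H+] ≈ [HC6H6O6-] = 5.41 × 10^-3 M.
Second step: Ka2 = [H+][C6H6O6^2-]/[HC6H6O6-] ≈ [C6H6O6^2-] (since [H+] ≈ [HC6H6O6-]).
So [C6H6O6^2-] ≈ Ka2.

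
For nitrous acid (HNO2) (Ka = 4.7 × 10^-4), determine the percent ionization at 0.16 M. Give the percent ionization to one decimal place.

5.3%

HNO2 ⇌ NO2- + H+; let x = [H+] at equilibrium.
Solve x² + 0.00047x − 7.52e-05 = 0 → x = 8.44 × 10^-3 M
% ionization = x/C₀ × 100% = 8.44 × 10^-3/0.16 × 100% = 5.3%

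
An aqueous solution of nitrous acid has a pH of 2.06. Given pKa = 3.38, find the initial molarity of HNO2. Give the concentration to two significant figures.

[H+] = 10^(-2.06) = 8.71 × 10^-3 M = x
Ka = 10^(−3.38) = 4.17 × 10^-4
Ka = x²/(C₀ − x) ⇒ C₀ = x + x²/Ka
C₀ = 8.71 × 10^-3 + (8.71 × 10^-3)²/(4.17 × 10^-4) = 1.91 × 10^-1 M

C₀ = 1.9 × 10^-1 M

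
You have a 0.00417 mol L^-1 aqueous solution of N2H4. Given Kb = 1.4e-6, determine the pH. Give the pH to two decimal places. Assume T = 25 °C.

N2H4 + H2O ⇌ N2H5+ + OH-
Kb = [OH-]²/(0.00417 − [OH-]) = 1.4 × 10^-6
Since Kb ≪ C₀, [OH-] ≈ √(Kb·C₀) = 7.64 × 10^-5 M.
pOH = 4.12, so pH = 14.00 − pOH = 9.88

pH = 9.88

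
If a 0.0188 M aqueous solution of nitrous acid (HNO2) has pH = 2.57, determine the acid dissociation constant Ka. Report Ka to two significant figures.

Ka = 4.5 × 10^-4

[H+] = 10^(-2.57) = 2.69 × 10^-3 M
At equilibrium [HA] = 0.0188 − 2.69 × 10^-3 = 1.61 × 10^-2 M
Ka = [H+][A-]/[HA] = (2.69 × 10^-3)² / 1.61 × 10^-2 = 4.5 × 10^-4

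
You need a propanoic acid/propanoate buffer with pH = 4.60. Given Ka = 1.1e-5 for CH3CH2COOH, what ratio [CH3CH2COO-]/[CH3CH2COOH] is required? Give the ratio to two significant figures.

ratio = 0.44

pKa = -log(1.1 × 10^-5) = 4.959
pH = pKa + log(r) ⇒ log(r) = 4.60 − 4.959 = -0.359
r = [CH3CH2COO-]/[CH3CH2COOH] = 10^(-0.359) = 0.438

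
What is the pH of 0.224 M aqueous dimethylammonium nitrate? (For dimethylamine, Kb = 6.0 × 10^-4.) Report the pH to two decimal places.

(CH3)2NH2+ is the conjugate acid of the weak base (CH3)2NH.
Ka = Kw/Kb = 1.0×10^-14 / 6.0 × 10^-4 = 1.67 × 10^-11
Let x = [H+] at equilibrium. Ka = x²/(0.224 − x).
Assume x ≪ 0.224: x ≈ √(1.67 × 10^-11 × 0.224) = 1.93 × 10^-6 M
pH = −log(1.93 × 10^-6) = 5.71

pH = 5.71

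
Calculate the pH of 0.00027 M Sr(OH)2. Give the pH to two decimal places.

pH = 10.73

Sr(OH)2 is a strong base (each formula unit releases 2 OH-); [OH-] = 0.00054 M.
pOH = -log(0.00054) = 3.27
pH = 14.00 - 3.27 = 10.73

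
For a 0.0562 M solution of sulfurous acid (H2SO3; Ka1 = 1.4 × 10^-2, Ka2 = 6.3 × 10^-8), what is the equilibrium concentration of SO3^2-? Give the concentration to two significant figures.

First ionization gives [H+] ≈ [HSO3-] = 2.19 × 10^-2 M.
Second step: Ka2 = [H+][SO3^2-]/[HSO3-] ≈ [SO3^2-] (since [H+] ≈ [HSO3-]).
So [SO3^2-] ≈ Ka2.

6.3 × 10^-8 M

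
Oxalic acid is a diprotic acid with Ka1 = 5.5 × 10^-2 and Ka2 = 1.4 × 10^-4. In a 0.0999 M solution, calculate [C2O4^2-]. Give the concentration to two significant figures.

1.4 × 10^-4 M

First ionization gives [H+] ≈ [HC2O4-] = 5.16 × 10^-2 M.
Second step: Ka2 = [H+][C2O4^2-]/[HC2O4-] ≈ [C2O4^2-] (since [H+] ≈ [HC2O4-]).
So [C2O4^2-] ≈ Ka2.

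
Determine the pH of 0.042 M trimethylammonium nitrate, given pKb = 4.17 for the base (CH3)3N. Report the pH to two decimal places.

(CH3)3NH+ is the conjugate acid of the weak base (CH3)3N.
Kb = 10^(−4.17) = 6.76 × 10^-5
Ka = Kw/Kb = 1.0×10^-14 / 6.76 × 10^-5 = 1.48 × 10^-10
From the ICE table, Ka = [H+]²/(0.042 − [H+]) = 1.48 × 10^-10.
Neglecting [H+] in the denominator: [H+] = √(1.48 × 10^-10 × 0.042) = 2.49 × 10^-6 M
Check: 0.0059% ionized — well under 5%, approximation valid.
pH = −log(2.49 × 10^-6) = 5.60

pH = 5.60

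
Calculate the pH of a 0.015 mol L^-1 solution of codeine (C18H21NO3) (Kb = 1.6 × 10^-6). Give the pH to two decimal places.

C18H21NO3 + H2O ⇌ C18H22NO3+ + OH-
Kb = x²/(0.015 − x) = 1.6 × 10^-6
Neglecting x in the denominator: x = √(1.6 × 10^-6 × 0.015) = 1.55 × 10^-4 M
pOH = 3.81, so pH = 14.00 − pOH = 10.19

pH = 10.19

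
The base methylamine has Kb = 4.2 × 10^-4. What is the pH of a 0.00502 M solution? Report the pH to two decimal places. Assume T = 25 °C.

pH = 11.10

CH3NH2 + H2O ⇌ CH3NH3+ + OH-
From the ICE table, Kb = [OH-]²/(0.00502 − [OH-]) = 4.2 × 10^-4.
The 5% rule fails; solving [OH-]² + Kb·[OH-] − Kb·C₀ = 0 exactly:
[OH-] = [−0.00042 + √(0.00042² + 8.43e-06)]/2 = 1.26 × 10^-3 M
pOH = 2.90, so pH = 14.00 − pOH = 11.10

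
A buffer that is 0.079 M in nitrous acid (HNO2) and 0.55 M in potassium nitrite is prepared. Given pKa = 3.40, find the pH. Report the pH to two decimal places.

Using pH = pKa + log([base]/[acid]) with [base]/[acid] = 0.55/0.079:
pH = 3.40 + (+0.843) = 4.24

pH = 4.24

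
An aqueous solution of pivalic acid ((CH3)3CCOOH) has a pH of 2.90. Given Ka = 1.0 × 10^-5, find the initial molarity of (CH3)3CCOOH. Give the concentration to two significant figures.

C₀ = 1.6 × 10^-1 M

[H+] = 10^(-2.90) = 1.26 × 10^-3 M = x
Ka = x²/(C₀ − x) ⇒ C₀ = x + x²/Ka
C₀ = 1.26 × 10^-3 + (1.26 × 10^-3)²/(1.0 × 10^-5) = 1.60 × 10^-1 M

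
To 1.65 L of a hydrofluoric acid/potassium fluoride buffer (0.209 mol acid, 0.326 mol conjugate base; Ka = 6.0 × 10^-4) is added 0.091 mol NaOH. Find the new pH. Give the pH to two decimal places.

After neutralization: n(HF) = 0.118 mol, n(F-) = 0.417 mol.
pKa = −log(6.0 × 10^-4) = 3.222
pH = pKa + log(n_F-/n_HF) = 3.222 + log(0.417/0.118) = 3.222 + (+0.548)

pH = 3.77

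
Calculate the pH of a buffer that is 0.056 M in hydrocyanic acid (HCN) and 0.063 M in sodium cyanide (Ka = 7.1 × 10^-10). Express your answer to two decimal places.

pKa = −log(7.1 × 10^-10) = 9.149
pH = pKa + log([A⁻]/[HA]) = 9.149 + log(0.063/0.056)
pH = 9.149 + (+0.051) = 9.20

pH = 9.20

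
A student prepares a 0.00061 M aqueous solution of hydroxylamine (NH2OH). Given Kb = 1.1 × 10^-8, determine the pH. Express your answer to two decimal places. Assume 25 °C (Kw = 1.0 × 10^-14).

pH = 8.41

NH2OH + H2O ⇌ NH3OH+ + OH-
From the ICE table, Kb = x²/(0.00061 − x) = 1.1 × 10^-8.
Neglecting x in the denominator: x = √(1.1 × 10^-8 × 0.00061) = 2.59 × 10^-6 M
pOH = 5.59, so pH = 14.00 − pOH = 8.41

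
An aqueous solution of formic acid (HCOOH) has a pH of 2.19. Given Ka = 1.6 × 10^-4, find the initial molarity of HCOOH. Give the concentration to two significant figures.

C₀ = 2.7 × 10^-1 M

[H+] = 10^(-2.19) = 6.46 × 10^-3 M = x
Ka = x²/(C₀ − x) ⇒ C₀ = x + x²/Ka
C₀ = 6.46 × 10^-3 + (6.46 × 10^-3)²/(1.6 × 10^-4) = 2.67 × 10^-1 M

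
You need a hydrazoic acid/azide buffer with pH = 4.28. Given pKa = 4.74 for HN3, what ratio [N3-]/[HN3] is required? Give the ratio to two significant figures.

pH = pKa + log(r) ⇒ log(r) = 4.28 − 4.74 = -0.46
r = [N3-]/[HN3] = 10^(-0.46) = 0.347

ratio = 0.35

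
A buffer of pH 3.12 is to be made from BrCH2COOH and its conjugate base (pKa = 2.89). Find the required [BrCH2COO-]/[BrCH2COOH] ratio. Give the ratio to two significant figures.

ratio = 1.7

pH = pKa + log(r) ⇒ log(r) = 3.12 − 2.89 = +0.23
r = [BrCH2COO-]/[BrCH2COOH] = 10^(+0.23) = 1.7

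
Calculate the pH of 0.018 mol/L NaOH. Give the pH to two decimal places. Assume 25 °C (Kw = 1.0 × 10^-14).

NaOH is a strong base; [OH-] = 0.018 M.
pOH = -log(0.018) = 1.74
pH = 14.00 - 1.74 = 12.26

pH = 12.26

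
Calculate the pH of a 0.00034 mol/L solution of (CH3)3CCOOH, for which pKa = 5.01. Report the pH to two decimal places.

(CH3)3CCOOH ⇌ (CH3)3CCOO- + H+
Ka = 10^(−5.01) = 9.77 × 10^-6
From the ICE table, Ka = [H+]²/(0.00034 − [H+]) = 9.77 × 10^-6.
Here C₀/Ka ≈ 34.8, so the small-[H+] approximation fails. Use the quadratic:
[H+] = [−9.77e-06 + √(9.77e-06² + 1.33e-08)]/2 = 5.30 × 10^-5 M
pH = −log(5.30 × 10^-5) = 4.28

pH = 4.28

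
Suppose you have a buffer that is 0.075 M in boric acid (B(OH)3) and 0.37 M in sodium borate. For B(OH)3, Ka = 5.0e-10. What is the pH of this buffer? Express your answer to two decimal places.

pH = 9.99

pKa = −log(5.0 × 10^-10) = 9.301
Henderson–Hasselbalch: pH = pKa + log([B(OH)4-]/[B(OH)3]) = 9.301 + log(0.37/0.075)
pH = 9.301 + (+0.693) = 9.99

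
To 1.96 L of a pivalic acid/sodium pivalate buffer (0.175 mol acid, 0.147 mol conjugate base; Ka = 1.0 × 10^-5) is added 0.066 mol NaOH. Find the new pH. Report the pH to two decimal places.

OH- converts (CH3)3CCOOH to (CH3)3CCOO-: (CH3)3CCOOH → 0.109 mol, (CH3)3CCOO- → 0.213 mol.
pKa = −log(1.0 × 10^-5) = 5.000
Henderson–Hasselbalch with mole ratio 0.213/0.109: pH = 5.000 + (+0.291)

pH = 5.29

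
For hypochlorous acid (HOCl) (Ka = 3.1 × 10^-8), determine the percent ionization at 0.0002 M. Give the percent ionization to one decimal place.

HOCl ⇌ OCl- + H+; let x = [H+] at equilibrium.
x ≈ √(Ka·C₀) = √(3.1 × 10^-8 × 0.0002) = 2.49 × 10^-6 M
% ionization = x/C₀ × 100% = 2.49 × 10^-6/0.0002 × 100% = 1.2%

1.2%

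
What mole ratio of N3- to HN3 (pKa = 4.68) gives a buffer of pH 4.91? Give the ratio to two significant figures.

pH = pKa + log(r) ⇒ log(r) = 4.91 − 4.68 = +0.23
r = [N3-]/[HN3] = 10^(+0.23) = 1.7

ratio = 1.7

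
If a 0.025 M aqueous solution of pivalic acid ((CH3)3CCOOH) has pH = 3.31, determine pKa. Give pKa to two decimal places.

pKa = 5.01

[H+] = 10^(-3.31) = 4.90 × 10^-4 M
At equilibrium [HA] = 0.025 − 4.90 × 10^-4 = 2.45 × 10^-2 M
Ka = [H+][A-]/[HA] = (4.90 × 10^-4)² / 2.45 × 10^-2 = 9.80 × 10^-6
pKa = -log(9.80 × 10^-6) = 5.01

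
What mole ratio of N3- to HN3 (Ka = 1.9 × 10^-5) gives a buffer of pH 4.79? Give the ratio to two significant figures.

ratio = 1.2

pKa = -log(1.9 × 10^-5) = 4.721
pH = pKa + log(r) ⇒ log(r) = 4.79 − 4.721 = +0.069
r = [N3-]/[HN3] = 10^(+0.069) = 1.17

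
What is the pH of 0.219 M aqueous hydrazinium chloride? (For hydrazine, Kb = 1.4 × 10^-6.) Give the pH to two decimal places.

N2H5+ is the conjugate acid of the weak base N2H4.
Ka = Kw/Kb = 1.0×10^-14 / 1.4 × 10^-6 = 7.14 × 10^-9
Ka = x²/(0.219 − x) = 7.14 × 10^-9
Assume x ≪ 0.219: x ≈ √(7.14 × 10^-9 × 0.219) = 3.95 × 10^-5 M
(x/C₀ = 0.018% < 5%, so the approximation holds.)
pH = −log(3.95 × 10^-5) = 4.40

pH = 4.40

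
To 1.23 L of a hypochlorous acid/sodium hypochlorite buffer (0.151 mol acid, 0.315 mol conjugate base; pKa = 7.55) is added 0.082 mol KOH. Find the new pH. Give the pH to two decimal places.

pH = 8.31

After neutralization: n(HOCl) = 0.069 mol, n(OCl-) = 0.397 mol.
pH = pKa + log(n_OCl-/n_HOCl) = 7.55 + log(0.397/0.069) = 7.55 + (+0.760)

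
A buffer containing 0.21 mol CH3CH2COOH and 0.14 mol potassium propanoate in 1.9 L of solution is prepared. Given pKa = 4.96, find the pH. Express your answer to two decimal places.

pH = pKa + log([A⁻]/[HA]) = 4.96 + log(0.14/0.21)
pH = 4.96 + (-0.176) = 4.78

pH = 4.78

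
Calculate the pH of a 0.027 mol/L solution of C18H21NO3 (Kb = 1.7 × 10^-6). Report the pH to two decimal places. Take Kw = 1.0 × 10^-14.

pH = 10.33

C18H21NO3 + H2O ⇌ C18H22NO3+ + OH-
From the ICE table, Kb = [OH-]²/(0.027 − [OH-]) = 1.7 × 10^-6.
Since Kb ≪ C₀, [OH-] ≈ √(Kb·C₀) = 2.14 × 10^-4 M.
Check: 0.79% ionized — well under 5%, approximation valid.
pOH = −log(2.14 × 10^-4) = 3.67; pH = 14.00 − 3.67 = 10.33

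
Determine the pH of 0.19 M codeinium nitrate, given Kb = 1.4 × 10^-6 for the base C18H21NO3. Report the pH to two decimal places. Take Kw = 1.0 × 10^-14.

C18H22NO3+ is the conjugate acid of the weak base C18H21NO3.
Ka = Kw/Kb = 1.0×10^-14 / 1.4 × 10^-6 = 7.14 × 10^-9
From the ICE table, Ka = [H+]²/(0.19 − [H+]) = 7.14 × 10^-9.
Neglecting [H+] in the denominator: [H+] = √(7.14 × 10^-9 × 0.19) = 3.68 × 10^-5 M
pH = −log(3.68 × 10^-5) = 4.43

pH = 4.43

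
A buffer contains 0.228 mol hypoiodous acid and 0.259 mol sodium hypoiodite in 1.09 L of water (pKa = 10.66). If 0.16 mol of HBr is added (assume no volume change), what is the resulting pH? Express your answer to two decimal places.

Added H+ converts OI- to HOI: HOI → 0.388 mol, OI- → 0.099 mol.
pH = pKa + log(n_OI-/n_HOI) = 10.66 + log(0.099/0.388) = 10.66 + (-0.593)

pH = 10.07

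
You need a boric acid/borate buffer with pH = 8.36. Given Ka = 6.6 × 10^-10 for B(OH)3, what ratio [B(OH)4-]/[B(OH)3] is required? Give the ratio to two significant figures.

pKa = -log(6.6 × 10^-10) = 9.180
pH = pKa + log(r) ⇒ log(r) = 8.36 − 9.180 = -0.820
r = [B(OH)4-]/[B(OH)3] = 10^(-0.820) = 0.151

ratio = 0.15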